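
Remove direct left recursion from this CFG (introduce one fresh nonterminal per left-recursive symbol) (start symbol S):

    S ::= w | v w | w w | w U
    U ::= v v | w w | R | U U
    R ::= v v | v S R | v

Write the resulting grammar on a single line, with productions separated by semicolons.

U is directly left-recursive.
For U: α = {U}, β = {v v, w w, R}. Rewrite as U → β U' and U' → α U' | ε.

S ::= w | v w | w w | w U; U ::= v v U' | w w U' | R U'; R ::= v v | v S R | v; U' ::= U U' | ε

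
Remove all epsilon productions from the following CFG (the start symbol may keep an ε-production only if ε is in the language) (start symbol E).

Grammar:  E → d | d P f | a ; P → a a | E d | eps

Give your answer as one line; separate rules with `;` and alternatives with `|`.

E → d | d P f | d f | a; P → a a | E d

Nullable set = {P}.
ε ∉ L(G), so no ε-production is kept.
Add the nullable-subset variants: E → d P f gives d P f | d f.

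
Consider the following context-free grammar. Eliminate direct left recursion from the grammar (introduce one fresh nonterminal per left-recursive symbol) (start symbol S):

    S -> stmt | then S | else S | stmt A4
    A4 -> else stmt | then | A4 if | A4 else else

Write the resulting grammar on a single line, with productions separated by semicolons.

S -> stmt | then S | else S | stmt A4; A4 -> else stmt A4' | then A4'; A4' -> if A4' | else else A4' | ε

Directly left-recursive nonterminal: A4.
For A4: α = {if, else else}, β = {else stmt, then}. Rewrite as A4 → β A4' and A4' → α A4' | ε.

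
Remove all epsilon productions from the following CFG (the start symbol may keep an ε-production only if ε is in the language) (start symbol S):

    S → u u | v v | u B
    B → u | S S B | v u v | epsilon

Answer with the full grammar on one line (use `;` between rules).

The nullable symbols are {B}.
ε ∉ L(G), so no ε-production is kept.
Add the nullable-subset variants: S → u B gives u B | u. B → S S B gives S S B | S S.

S → u u | v v | u B | u; B → u | S S B | S S | v u v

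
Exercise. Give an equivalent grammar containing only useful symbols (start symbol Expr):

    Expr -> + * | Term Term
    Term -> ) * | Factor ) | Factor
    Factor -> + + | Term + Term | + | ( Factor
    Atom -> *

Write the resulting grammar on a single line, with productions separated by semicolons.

Generating nonterminals: {Atom, Expr, Factor, Term}.
Reachable from Expr after that: {Expr, Factor, Term}.
Removed useless symbols: {Atom} and every production mentioning them.

Expr -> + * | Term Term; Term -> ) * | Factor ) | Factor; Factor -> + + | Term + Term | + | ( Factor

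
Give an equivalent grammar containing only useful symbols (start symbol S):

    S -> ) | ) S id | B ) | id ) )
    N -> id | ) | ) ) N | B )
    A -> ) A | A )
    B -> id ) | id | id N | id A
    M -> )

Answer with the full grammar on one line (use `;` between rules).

S -> ) | ) S id | B ) | id ) ); N -> id | ) | ) ) N | B ); B -> id ) | id | id N

Generating nonterminals: {B, M, N, S}.
Reachable from S after that: {B, N, S}.
Removed useless symbols: {A, M} and every production mentioning them.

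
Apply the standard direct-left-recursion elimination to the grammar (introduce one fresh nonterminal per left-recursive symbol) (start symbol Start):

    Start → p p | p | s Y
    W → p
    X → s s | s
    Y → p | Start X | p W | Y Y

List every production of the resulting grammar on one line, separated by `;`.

Directly left-recursive nonterminal: Y.
For Y: α = {Y}, β = {p, Start X, p W}. Rewrite as Y → β Y1 and Y1 → α Y1 | ε.

Start → p p | p | s Y; W → p; X → s s | s; Y → p Y1 | Start X Y1 | p W Y1; Y1 → Y Y1 | ε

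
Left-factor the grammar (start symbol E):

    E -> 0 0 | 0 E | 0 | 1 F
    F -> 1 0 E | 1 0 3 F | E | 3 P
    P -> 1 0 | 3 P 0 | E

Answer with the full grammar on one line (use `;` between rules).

E -> 1 F | 0 E'; F -> E | 3 P | 1 0 F'; P -> 1 0 | 3 P 0 | E; E' -> 0 | E | ε; F' -> E | 3 F

E has alternatives sharing prefix '0': factor to E → 0 E' with E' → 0 | E | ε.
F has alternatives sharing prefix '1 0': factor to F → 1 0 F' with F' → E | 3 F.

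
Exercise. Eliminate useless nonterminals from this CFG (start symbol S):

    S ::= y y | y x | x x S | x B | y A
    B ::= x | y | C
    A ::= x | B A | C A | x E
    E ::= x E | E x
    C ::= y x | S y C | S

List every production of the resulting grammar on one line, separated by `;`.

Generating nonterminals: {A, B, C, S}.
Reachable from S after that: {A, B, C, S}.
Removed useless symbols: {E} and every production mentioning them.

S ::= y y | y x | x x S | x B | y A; B ::= x | y | C; A ::= x | B A | C A; C ::= y x | S y C | S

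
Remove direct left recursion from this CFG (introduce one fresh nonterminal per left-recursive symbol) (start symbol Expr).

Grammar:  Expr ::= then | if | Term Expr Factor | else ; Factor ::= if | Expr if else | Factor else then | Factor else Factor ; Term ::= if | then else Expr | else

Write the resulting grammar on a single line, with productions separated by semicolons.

Left recursion appears on Factor.
For Factor: α = {else then, else Factor}, β = {if, Expr if else}. Rewrite as Factor → β Factor1 and Factor1 → α Factor1 | ε.

Expr ::= then | if | Term Expr Factor | else; Factor ::= if Factor1 | Expr if else Factor1; Term ::= if | then else Expr | else; Factor1 ::= else then Factor1 | else Factor Factor1 | ε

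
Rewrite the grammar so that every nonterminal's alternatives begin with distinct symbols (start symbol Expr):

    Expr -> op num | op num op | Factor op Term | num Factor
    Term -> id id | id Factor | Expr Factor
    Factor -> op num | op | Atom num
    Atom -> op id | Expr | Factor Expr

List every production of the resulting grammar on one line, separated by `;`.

Expr -> Factor op Term | num Factor | op num Expr1; Term -> Expr Factor | id Term1; Factor -> Atom num | op Factor1; Atom -> op id | Expr | Factor Expr; Expr1 -> ε | op; Term1 -> id | Factor; Factor1 -> num | ε

Expr has alternatives sharing prefix 'op num': factor to Expr → op num Expr1 with Expr1 → ε | op.
Term has alternatives sharing prefix 'id': factor to Term → id Term1 with Term1 → id | Factor.
Factor has alternatives sharing prefix 'op': factor to Factor → op Factor1 with Factor1 → num | ε.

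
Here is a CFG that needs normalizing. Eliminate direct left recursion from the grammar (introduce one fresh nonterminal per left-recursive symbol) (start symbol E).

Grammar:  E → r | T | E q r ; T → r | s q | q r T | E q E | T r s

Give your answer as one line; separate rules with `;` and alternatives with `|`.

E → r E' | T E'; T → r T' | s q T' | q r T T' | E q E T'; E' → q r E' | ε; T' → r s T' | ε

Directly left-recursive nonterminals: E, T.
For E: α = {q r}, β = {r, T}. Rewrite as E → β E' and E' → α E' | ε.
For T: α = {r s}, β = {r, s q, q r T, E q E}. Rewrite as T → β T' and T' → α T' | ε.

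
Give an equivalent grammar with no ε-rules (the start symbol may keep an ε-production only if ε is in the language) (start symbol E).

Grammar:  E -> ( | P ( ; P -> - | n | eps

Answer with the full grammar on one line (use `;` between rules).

E -> ( | P (; P -> - | n

Nullable set = {P}.
ε ∉ L(G), so no ε-production is kept.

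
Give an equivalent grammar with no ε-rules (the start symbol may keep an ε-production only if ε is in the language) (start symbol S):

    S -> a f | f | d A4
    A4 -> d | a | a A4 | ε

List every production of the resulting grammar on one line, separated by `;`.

S -> a f | f | d A4 | d; A4 -> d | a | a A4

The nullable symbols are {A4}.
ε ∉ L(G), so no ε-production is kept.
For each production, add variants omitting each subset of nullable occurrences: S → d A4 gives d A4 | d.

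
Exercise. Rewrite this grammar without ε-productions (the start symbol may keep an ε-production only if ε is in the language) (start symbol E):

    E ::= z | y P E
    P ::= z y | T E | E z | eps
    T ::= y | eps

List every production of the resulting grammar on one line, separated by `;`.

The nullable symbols are {P, T}.
ε ∉ L(G), so no ε-production is kept.
Add the nullable-subset variants: E → y P E gives y P E | y E. P → T E gives T E | E.

E ::= z | y P E | y E; P ::= z y | T E | E | E z; T ::= y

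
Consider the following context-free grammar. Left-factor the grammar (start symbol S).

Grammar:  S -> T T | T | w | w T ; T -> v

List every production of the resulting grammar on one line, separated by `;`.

S has alternatives sharing prefix 'T': factor to S → T S' with S' → T | ε.
S has alternatives sharing prefix 'w': factor to S → w S'' with S'' → ε | T.

S -> T S' | w S''; T -> v; S' -> T | ε; S'' -> ε | T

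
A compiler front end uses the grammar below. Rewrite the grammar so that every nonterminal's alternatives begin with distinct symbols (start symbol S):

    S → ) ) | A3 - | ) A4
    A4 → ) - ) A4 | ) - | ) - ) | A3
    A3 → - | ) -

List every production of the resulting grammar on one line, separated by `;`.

S → A3 - | ) S'; A4 → A3 | ) - A4'; A3 → - | ) -; S' → ) | A4; A4' → ε | ) A4''; A4'' → A4 | ε

S has alternatives sharing prefix ')': factor to S → ) S' with S' → ) | A4.
A4 has alternatives sharing prefix ') -': factor to A4 → ) - A4' with A4' → ) A4 | ε | ).
A4' has alternatives sharing prefix ')': factor to A4' → ) A4'' with A4'' → A4 | ε.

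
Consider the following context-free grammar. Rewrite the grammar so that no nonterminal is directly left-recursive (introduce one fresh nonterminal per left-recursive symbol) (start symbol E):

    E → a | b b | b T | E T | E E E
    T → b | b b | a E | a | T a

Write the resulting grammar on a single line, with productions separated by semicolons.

E, T are directly left-recursive.
For E: α = {T, E E}, β = {a, b b, b T}. Rewrite as E → β E' and E' → α E' | ε.
For T: α = {a}, β = {b, b b, a E, a}. Rewrite as T → β T' and T' → α T' | ε.

E → a E' | b b E' | b T E'; T → b T' | b b T' | a E T' | a T'; E' → T E' | E E E' | epsilon; T' → a T' | epsilon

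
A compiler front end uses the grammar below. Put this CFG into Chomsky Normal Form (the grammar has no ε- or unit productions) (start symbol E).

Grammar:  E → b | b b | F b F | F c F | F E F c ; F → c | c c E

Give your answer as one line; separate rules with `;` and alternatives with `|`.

Introduce a nonterminal for each terminal appearing in a rule of length ≥ 2: X1 → b, X2 → c.
Binarize each right-hand side of length ≥ 3 by chaining fresh nonterminals (Y1, Y2, …): affected rules were E → F X1 F; E → F X2 F; E → F E F X2; F → X2 X2 E.

E → b | X1 X1 | F Y1 | F Y2 | F Y3; F → c | X2 Y5; X1 → b; X2 → c; Y1 → X1 F; Y2 → X2 F; Y3 → E Y4; Y4 → F X2; Y5 → X2 E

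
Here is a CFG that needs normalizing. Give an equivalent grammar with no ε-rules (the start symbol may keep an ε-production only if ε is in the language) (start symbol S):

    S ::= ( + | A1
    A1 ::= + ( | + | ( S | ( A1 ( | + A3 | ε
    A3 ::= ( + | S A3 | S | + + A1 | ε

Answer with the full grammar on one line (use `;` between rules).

Nullable set = {A1, A3, S}.
ε ∈ L(G) since S is nullable, so keep S → ε.
For each production, add variants omitting each subset of nullable occurrences: A1 → ( S gives ( S | (. A1 → ( A1 ( gives ( A1 ( | ( (. A3 → S A3 gives S A3 | S. A3 → + + A1 gives + + A1 | + +.

S ::= ( + | A1 | ε; A1 ::= + ( | + | ( S | ( | ( A1 ( | ( ( | + A3; A3 ::= ( + | S A3 | S | + + A1 | + +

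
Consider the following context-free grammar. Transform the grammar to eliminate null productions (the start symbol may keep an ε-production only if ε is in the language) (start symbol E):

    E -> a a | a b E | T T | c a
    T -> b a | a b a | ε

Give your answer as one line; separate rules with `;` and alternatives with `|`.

E -> a a | a b E | a b | T T | T | c a | ε; T -> b a | a b a

Nullable nonterminals: {E, T}.
ε ∈ L(G) since E is nullable, so keep E → ε.
Add the nullable-subset variants: E → a b E gives a b E | a b. E → T T gives T T | T.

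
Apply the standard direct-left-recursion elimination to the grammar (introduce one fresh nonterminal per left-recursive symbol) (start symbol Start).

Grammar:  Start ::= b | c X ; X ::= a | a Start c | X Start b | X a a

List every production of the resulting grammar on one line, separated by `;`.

Start ::= b | c X; X ::= a X1 | a Start c X1; X1 ::= Start b X1 | a a X1 | ε

X is directly left-recursive.
For X: α = {Start b, a a}, β = {a, a Start c}. Rewrite as X → β X1 and X1 → α X1 | ε.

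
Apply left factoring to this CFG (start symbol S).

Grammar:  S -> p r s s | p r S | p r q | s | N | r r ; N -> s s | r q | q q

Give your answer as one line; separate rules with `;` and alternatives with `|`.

S -> s | N | r r | p r S'; N -> s s | r q | q q; S' -> s s | S | q

S has alternatives sharing prefix 'p r': factor to S → p r S' with S' → s s | S | q.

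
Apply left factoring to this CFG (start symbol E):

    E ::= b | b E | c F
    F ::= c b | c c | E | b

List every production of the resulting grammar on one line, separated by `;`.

E has alternatives sharing prefix 'b': factor to E → b E' with E' → ε | E.
F has alternatives sharing prefix 'c': factor to F → c F' with F' → b | c.

E ::= c F | b E'; F ::= E | b | c F'; E' ::= ε | E; F' ::= b | c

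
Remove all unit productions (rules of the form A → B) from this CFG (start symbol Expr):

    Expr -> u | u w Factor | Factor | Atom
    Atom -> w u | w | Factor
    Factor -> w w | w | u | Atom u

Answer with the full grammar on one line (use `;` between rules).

Expr -> w u | w | w w | u | Atom u | u w Factor; Atom -> w u | w | w w | u | Atom u; Factor -> w w | w | u | Atom u

Unit pairs: Atom ⇒* {Factor}; Expr ⇒* {Atom, Factor}.
For each unit pair (A, B), copy every non-unit production of B to A, then drop all unit productions.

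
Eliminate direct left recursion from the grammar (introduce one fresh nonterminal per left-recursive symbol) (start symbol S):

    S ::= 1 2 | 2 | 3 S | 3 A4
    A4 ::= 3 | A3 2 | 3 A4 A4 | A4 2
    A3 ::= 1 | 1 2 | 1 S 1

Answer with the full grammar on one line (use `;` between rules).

A4 is directly left-recursive.
For A4: α = {2}, β = {3, A3 2, 3 A4 A4}. Rewrite as A4 → β A4' and A4' → α A4' | ε.

S ::= 1 2 | 2 | 3 S | 3 A4; A4 ::= 3 A4' | A3 2 A4' | 3 A4 A4 A4'; A3 ::= 1 | 1 2 | 1 S 1; A4' ::= 2 A4' | epsilon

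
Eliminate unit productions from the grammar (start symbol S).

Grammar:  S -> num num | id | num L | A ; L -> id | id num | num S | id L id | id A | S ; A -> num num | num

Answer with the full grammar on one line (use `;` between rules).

S -> num num | id | num L | num; L -> id | id num | num S | id L id | id A | num num | num L | num; A -> num num | num

Unit pairs: L ⇒* {A, S}; S ⇒* {A}.
Replace each nonterminal's rules with the union of the non-unit rules of every nonterminal it unit-derives.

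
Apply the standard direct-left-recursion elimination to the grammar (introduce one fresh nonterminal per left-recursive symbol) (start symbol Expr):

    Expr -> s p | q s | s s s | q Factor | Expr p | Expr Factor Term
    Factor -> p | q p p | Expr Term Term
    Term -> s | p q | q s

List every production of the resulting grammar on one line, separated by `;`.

Expr -> s p Expr1 | q s Expr1 | s s s Expr1 | q Factor Expr1; Factor -> p | q p p | Expr Term Term; Term -> s | p q | q s; Expr1 -> p Expr1 | Factor Term Expr1 | ε

Expr is directly left-recursive.
For Expr: α = {p, Factor Term}, β = {s p, q s, s s s, q Factor}. Rewrite as Expr → β Expr1 and Expr1 → α Expr1 | ε.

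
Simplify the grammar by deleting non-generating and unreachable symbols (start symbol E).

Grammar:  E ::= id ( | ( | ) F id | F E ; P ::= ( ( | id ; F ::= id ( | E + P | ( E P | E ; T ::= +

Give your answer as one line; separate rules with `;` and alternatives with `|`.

E ::= id ( | ( | ) F id | F E; P ::= ( ( | id; F ::= id ( | E + P | ( E P | E

Generating nonterminals: {E, F, P, T}.
Reachable from E after that: {E, F, P}.
Removed useless symbols: {T} and every production mentioning them.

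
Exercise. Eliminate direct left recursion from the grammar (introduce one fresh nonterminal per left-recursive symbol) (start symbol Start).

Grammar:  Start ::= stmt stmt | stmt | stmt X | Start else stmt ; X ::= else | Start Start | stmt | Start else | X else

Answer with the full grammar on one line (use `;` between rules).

Start ::= stmt stmt Start1 | stmt Start1 | stmt X Start1; X ::= else X1 | Start Start X1 | stmt X1 | Start else X1; Start1 ::= else stmt Start1 | epsilon; X1 ::= else X1 | epsilon

Directly left-recursive nonterminals: Start, X.
For Start: α = {else stmt}, β = {stmt stmt, stmt, stmt X}. Rewrite as Start → β Start1 and Start1 → α Start1 | ε.
For X: α = {else}, β = {else, Start Start, stmt, Start else}. Rewrite as X → β X1 and X1 → α X1 | ε.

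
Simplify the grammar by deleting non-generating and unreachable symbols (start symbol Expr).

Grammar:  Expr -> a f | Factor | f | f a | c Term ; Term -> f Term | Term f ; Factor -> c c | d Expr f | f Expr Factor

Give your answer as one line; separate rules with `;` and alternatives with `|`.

Generating nonterminals: {Expr, Factor}.
Reachable from Expr after that: {Expr, Factor}.
Removed useless symbols: {Term} and every production mentioning them.

Expr -> a f | Factor | f | f a; Factor -> c c | d Expr f | f Expr Factor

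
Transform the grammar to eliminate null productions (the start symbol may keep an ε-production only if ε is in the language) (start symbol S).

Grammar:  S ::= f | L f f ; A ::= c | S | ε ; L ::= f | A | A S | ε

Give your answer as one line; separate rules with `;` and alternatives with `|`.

Nullable nonterminals: {A, L}.
ε ∉ L(G), so no ε-production is kept.
For each production, add variants omitting each subset of nullable occurrences: S → L f f gives L f f | f f. L → A S gives A S | S.

S ::= f | L f f | f f; A ::= c | S; L ::= f | A | A S | S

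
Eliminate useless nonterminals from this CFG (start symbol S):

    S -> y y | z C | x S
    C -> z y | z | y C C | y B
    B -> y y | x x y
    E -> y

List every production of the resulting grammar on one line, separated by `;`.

S -> y y | z C | x S; C -> z y | z | y C C | y B; B -> y y | x x y

Generating nonterminals: {B, C, E, S}.
Reachable from S after that: {B, C, S}.
Removed useless symbols: {E} and every production mentioning them.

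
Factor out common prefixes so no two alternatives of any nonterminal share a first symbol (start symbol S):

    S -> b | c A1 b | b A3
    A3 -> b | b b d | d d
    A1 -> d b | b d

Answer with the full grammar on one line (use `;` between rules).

S has alternatives sharing prefix 'b': factor to S → b S' with S' → ε | A3.
A3 has alternatives sharing prefix 'b': factor to A3 → b A3' with A3' → ε | b d.

S -> c A1 b | b S'; A3 -> d d | b A3'; A1 -> d b | b d; S' -> eps | A3; A3' -> eps | b d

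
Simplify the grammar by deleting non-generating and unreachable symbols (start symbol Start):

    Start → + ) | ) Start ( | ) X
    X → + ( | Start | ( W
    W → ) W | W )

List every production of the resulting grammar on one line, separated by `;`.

Generating nonterminals: {Start, X}.
Reachable from Start after that: {Start, X}.
Removed useless symbols: {W} and every production mentioning them.

Start → + ) | ) Start ( | ) X; X → + ( | Start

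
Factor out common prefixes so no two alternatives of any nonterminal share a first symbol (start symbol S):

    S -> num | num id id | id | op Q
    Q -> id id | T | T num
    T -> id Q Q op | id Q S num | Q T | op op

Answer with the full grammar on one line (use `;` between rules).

S -> id | op Q | num S'; Q -> id id | T Q'; T -> Q T | op op | id Q T'; S' -> ε | id id; Q' -> ε | num; T' -> Q op | S num

S has alternatives sharing prefix 'num': factor to S → num S' with S' → ε | id id.
Q has alternatives sharing prefix 'T': factor to Q → T Q' with Q' → ε | num.
T has alternatives sharing prefix 'id Q': factor to T → id Q T' with T' → Q op | S num.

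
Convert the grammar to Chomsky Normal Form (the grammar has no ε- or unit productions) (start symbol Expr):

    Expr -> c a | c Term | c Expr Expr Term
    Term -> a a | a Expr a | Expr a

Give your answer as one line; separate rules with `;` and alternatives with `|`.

Expr -> X1 X2 | X1 Term | X1 Y1; Term -> X2 X2 | X2 Y3 | Expr X2; X1 -> c; X2 -> a; Y1 -> Expr Y2; Y2 -> Expr Term; Y3 -> Expr X2

Introduce a nonterminal for each terminal appearing in a rule of length ≥ 2: X1 → c, X2 → a.
Binarize each right-hand side of length ≥ 3 by chaining fresh nonterminals (Y1, Y2, …): affected rules were Expr → X1 Expr Expr Term; Term → X2 Expr X2.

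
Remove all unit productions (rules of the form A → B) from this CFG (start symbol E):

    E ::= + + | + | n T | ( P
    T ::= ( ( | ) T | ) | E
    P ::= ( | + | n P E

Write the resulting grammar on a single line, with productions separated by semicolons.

Unit pairs: T ⇒* {E}.
For each unit pair (A, B), copy every non-unit production of B to A, then drop all unit productions.

E ::= + + | + | n T | ( P; T ::= + + | + | n T | ( P | ( ( | ) T | ); P ::= ( | + | n P E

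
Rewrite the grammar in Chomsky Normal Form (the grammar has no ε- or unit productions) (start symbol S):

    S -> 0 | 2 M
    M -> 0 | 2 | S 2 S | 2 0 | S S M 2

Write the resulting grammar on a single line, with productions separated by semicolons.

Introduce a nonterminal for each terminal appearing in a rule of length ≥ 2: X1 → 2, X2 → 0.
Binarize each right-hand side of length ≥ 3 by chaining fresh nonterminals (Y1, Y2, …): affected rules were M → S X1 S; M → S S M X1.

S -> 0 | X1 M; M -> 0 | 2 | S Y1 | X1 X2 | S Y2; X1 -> 2; X2 -> 0; Y1 -> X1 S; Y2 -> S Y3; Y3 -> M X1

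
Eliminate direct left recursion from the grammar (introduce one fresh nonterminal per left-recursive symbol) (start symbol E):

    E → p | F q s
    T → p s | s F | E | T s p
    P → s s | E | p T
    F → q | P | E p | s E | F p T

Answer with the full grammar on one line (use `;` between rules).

E → p | F q s; T → p s T' | s F T' | E T'; P → s s | E | p T; F → q F' | P F' | E p F' | s E F'; T' → s p T' | ε; F' → p T F' | ε

Directly left-recursive nonterminals: T, F.
For T: α = {s p}, β = {p s, s F, E}. Rewrite as T → β T' and T' → α T' | ε.
For F: α = {p T}, β = {q, P, E p, s E}. Rewrite as F → β F' and F' → α F' | ε.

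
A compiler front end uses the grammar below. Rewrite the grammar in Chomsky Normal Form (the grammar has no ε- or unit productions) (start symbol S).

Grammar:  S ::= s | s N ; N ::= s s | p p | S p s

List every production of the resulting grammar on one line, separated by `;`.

S ::= s | X1 N; N ::= X1 X1 | X2 X2 | S Y1; X1 ::= s; X2 ::= p; Y1 ::= X2 X1

Introduce a nonterminal for each terminal appearing in a rule of length ≥ 2: X1 → s, X2 → p.
Binarize each right-hand side of length ≥ 3 by chaining fresh nonterminals (Y1, Y2, …): affected rules were N → S X2 X1.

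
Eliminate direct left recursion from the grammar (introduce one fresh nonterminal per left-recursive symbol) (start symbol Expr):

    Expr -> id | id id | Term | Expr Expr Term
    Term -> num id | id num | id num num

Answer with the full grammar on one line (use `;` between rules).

Directly left-recursive nonterminal: Expr.
For Expr: α = {Expr Term}, β = {id, id id, Term}. Rewrite as Expr → β Expr1 and Expr1 → α Expr1 | ε.

Expr -> id Expr1 | id id Expr1 | Term Expr1; Term -> num id | id num | id num num; Expr1 -> Expr Term Expr1 | ε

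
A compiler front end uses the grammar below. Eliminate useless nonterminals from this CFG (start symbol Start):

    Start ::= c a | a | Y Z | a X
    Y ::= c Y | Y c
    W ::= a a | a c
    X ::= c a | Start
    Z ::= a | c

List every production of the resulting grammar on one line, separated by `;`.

Start ::= c a | a | a X; X ::= c a | Start

Generating nonterminals: {Start, W, X, Z}.
Reachable from Start after that: {Start, X}.
Removed useless symbols: {W, Y, Z} and every production mentioning them.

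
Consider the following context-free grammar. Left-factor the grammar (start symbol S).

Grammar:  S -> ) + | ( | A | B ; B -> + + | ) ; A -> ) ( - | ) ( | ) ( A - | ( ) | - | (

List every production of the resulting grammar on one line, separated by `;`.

A has alternatives sharing prefix ') (': factor to A → ) ( A' with A' → - | ε | A -.
A has alternatives sharing prefix '(': factor to A → ( A'' with A'' → ) | ε.

S -> ) + | ( | A | B; B -> + + | ); A -> - | ) ( A' | ( A''; A' -> - | epsilon | A -; A'' -> ) | epsilon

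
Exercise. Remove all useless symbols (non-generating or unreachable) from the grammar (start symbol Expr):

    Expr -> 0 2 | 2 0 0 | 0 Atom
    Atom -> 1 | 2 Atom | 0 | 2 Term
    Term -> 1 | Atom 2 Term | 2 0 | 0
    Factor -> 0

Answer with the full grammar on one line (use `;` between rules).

Expr -> 0 2 | 2 0 0 | 0 Atom; Atom -> 1 | 2 Atom | 0 | 2 Term; Term -> 1 | Atom 2 Term | 2 0 | 0

Generating nonterminals: {Atom, Expr, Factor, Term}.
Reachable from Expr after that: {Atom, Expr, Term}.
Removed useless symbols: {Factor} and every production mentioning them.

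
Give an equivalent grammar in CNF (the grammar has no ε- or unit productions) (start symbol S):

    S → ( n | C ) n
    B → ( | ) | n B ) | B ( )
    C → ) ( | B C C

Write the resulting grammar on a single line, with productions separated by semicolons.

Introduce a nonterminal for each terminal appearing in a rule of length ≥ 2: X1 → (, X2 → n, X3 → ).
Binarize each right-hand side of length ≥ 3 by chaining fresh nonterminals (Y1, Y2, …): affected rules were S → C X3 X2; B → X2 B X3; B → B X1 X3; C → B C C.

S → X1 X2 | C Y1; B → ( | ) | X2 Y2 | B Y3; C → X3 X1 | B Y4; X1 → (; X2 → n; X3 → ); Y1 → X3 X2; Y2 → B X3; Y3 → X1 X3; Y4 → C C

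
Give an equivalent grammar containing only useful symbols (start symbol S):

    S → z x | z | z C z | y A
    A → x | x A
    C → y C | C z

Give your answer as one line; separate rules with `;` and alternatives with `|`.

Generating nonterminals: {A, S}.
Reachable from S after that: {A, S}.
Removed useless symbols: {C} and every production mentioning them.

S → z x | z | y A; A → x | x A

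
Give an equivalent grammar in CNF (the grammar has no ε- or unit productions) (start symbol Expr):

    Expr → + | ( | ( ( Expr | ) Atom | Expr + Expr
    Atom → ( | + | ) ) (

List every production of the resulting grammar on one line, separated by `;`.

Introduce a nonterminal for each terminal appearing in a rule of length ≥ 2: X1 → (, X2 → ), X3 → +.
Binarize each right-hand side of length ≥ 3 by chaining fresh nonterminals (Y1, Y2, …): affected rules were Expr → X1 X1 Expr; Expr → Expr X3 Expr; Atom → X2 X2 X1.

Expr → + | ( | X1 Y1 | X2 Atom | Expr Y2; Atom → ( | + | X2 Y3; X1 → (; X2 → ); X3 → +; Y1 → X1 Expr; Y2 → X3 Expr; Y3 → X2 X1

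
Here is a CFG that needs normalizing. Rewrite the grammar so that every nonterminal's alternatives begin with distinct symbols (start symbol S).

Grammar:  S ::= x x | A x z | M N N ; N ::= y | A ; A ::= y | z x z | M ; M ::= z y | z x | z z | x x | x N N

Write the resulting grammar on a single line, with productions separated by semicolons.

M has alternatives sharing prefix 'z': factor to M → z M' with M' → y | x | z.
M has alternatives sharing prefix 'x': factor to M → x M'' with M'' → x | N N.

S ::= x x | A x z | M N N; N ::= y | A; A ::= y | z x z | M; M ::= z M' | x M''; M' ::= y | x | z; M'' ::= x | N N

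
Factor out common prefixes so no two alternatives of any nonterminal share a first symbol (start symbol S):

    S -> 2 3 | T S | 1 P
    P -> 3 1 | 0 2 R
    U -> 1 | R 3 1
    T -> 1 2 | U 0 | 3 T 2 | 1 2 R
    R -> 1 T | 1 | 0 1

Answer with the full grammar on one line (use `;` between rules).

T has alternatives sharing prefix '1 2': factor to T → 1 2 T' with T' → ε | R.
R has alternatives sharing prefix '1': factor to R → 1 R' with R' → T | ε.

S -> 2 3 | T S | 1 P; P -> 3 1 | 0 2 R; U -> 1 | R 3 1; T -> U 0 | 3 T 2 | 1 2 T'; R -> 0 1 | 1 R'; T' -> eps | R; R' -> T | eps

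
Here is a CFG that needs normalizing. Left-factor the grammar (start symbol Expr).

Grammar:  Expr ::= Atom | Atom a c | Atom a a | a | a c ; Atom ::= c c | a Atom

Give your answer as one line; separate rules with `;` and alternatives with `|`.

Expr has alternatives sharing prefix 'Atom': factor to Expr → Atom Expr1 with Expr1 → ε | a c | a a.
Expr has alternatives sharing prefix 'a': factor to Expr → a Expr2 with Expr2 → ε | c.
Expr1 has alternatives sharing prefix 'a': factor to Expr1 → a Expr11 with Expr11 → c | a.

Expr ::= Atom Expr1 | a Expr2; Atom ::= c c | a Atom; Expr1 ::= ε | a Expr11; Expr2 ::= ε | c; Expr11 ::= c | a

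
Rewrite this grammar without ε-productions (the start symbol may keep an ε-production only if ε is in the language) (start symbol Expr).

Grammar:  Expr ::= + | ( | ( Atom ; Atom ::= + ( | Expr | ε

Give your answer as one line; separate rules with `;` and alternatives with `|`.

Nullable nonterminals: {Atom}.
ε ∉ L(G), so no ε-production is kept.

Expr ::= + | ( | ( Atom; Atom ::= + ( | Expr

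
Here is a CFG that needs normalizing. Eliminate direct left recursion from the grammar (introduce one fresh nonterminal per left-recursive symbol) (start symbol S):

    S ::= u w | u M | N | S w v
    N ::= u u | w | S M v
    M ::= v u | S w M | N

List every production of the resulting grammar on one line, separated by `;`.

Directly left-recursive nonterminal: S.
For S: α = {w v}, β = {u w, u M, N}. Rewrite as S → β S' and S' → α S' | ε.

S ::= u w S' | u M S' | N S'; N ::= u u | w | S M v; M ::= v u | S w M | N; S' ::= w v S' | ε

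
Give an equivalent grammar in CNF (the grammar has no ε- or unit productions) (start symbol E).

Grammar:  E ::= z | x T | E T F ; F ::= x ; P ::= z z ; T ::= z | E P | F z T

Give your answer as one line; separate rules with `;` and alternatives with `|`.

Introduce a nonterminal for each terminal appearing in a rule of length ≥ 2: X1 → x, X2 → z.
Binarize each right-hand side of length ≥ 3 by chaining fresh nonterminals (Y1, Y2, …): affected rules were E → E T F; T → F X2 T.

E ::= z | X1 T | E Y1; F ::= x; P ::= X2 X2; T ::= z | E P | F Y2; X1 ::= x; X2 ::= z; Y1 ::= T F; Y2 ::= X2 T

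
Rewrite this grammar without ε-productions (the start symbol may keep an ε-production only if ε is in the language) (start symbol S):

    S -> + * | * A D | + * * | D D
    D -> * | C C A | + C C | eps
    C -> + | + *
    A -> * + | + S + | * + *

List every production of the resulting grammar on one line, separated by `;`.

S -> + * | * A D | * A | + * * | D D | D | ε; D -> * | C C A | + C C; C -> + | + *; A -> * + | + S + | + + | * + *

Nullable nonterminals: {D, S}.
ε ∈ L(G) since S is nullable, so keep S → ε.
Add the nullable-subset variants: S → * A D gives * A D | * A. S → D D gives D D | D. A → + S + gives + S + | + +.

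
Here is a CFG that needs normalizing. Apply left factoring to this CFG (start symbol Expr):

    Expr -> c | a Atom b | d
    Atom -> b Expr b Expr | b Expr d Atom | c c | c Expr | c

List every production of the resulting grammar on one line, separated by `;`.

Expr -> c | a Atom b | d; Atom -> c Atom1 | b Expr Atom2; Atom1 -> c | Expr | ε; Atom2 -> b Expr | d Atom

Atom has alternatives sharing prefix 'c': factor to Atom → c Atom1 with Atom1 → c | Expr | ε.
Atom has alternatives sharing prefix 'b Expr': factor to Atom → b Expr Atom2 with Atom2 → b Expr | d Atom.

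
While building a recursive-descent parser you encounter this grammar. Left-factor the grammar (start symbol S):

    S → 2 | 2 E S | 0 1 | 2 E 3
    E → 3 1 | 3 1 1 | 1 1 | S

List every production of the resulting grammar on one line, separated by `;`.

S → 0 1 | 2 S'; E → 1 1 | S | 3 1 E'; S' → epsilon | E S''; E' → epsilon | 1; S'' → S | 3

S has alternatives sharing prefix '2': factor to S → 2 S' with S' → ε | E S | E 3.
E has alternatives sharing prefix '3 1': factor to E → 3 1 E' with E' → ε | 1.
S' has alternatives sharing prefix 'E': factor to S' → E S'' with S'' → S | 3.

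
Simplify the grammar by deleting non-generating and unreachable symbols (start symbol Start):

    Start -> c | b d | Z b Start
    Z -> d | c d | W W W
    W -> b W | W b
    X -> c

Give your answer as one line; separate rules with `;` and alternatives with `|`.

Start -> c | b d | Z b Start; Z -> d | c d

Generating nonterminals: {Start, X, Z}.
Reachable from Start after that: {Start, Z}.
Removed useless symbols: {W, X} and every production mentioning them.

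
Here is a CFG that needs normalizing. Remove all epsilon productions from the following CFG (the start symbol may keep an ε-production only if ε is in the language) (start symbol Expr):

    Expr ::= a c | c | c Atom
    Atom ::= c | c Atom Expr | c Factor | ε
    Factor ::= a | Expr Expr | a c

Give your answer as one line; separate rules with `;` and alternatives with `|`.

Expr ::= a c | c | c Atom; Atom ::= c | c Atom Expr | c Expr | c Factor; Factor ::= a | Expr Expr | a c

The nullable symbols are {Atom}.
ε ∉ L(G), so no ε-production is kept.
Expand every rule over subsets of its nullable positions: Atom → c Atom Expr gives c Atom Expr | c Expr.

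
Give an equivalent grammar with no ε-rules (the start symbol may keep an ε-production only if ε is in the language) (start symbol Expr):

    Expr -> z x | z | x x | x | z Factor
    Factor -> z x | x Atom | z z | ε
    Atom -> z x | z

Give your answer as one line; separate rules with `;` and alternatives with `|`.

Expr -> z x | z | x x | x | z Factor; Factor -> z x | x Atom | z z; Atom -> z x | z

Nullable set = {Factor}.
ε ∉ L(G), so no ε-production is kept.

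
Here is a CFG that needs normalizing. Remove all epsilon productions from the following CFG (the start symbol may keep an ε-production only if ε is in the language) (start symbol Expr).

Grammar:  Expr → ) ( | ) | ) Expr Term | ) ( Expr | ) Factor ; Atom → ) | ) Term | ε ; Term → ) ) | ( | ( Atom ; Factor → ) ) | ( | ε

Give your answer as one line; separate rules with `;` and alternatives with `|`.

Expr → ) ( | ) | ) Expr Term | ) ( Expr | ) Factor; Atom → ) | ) Term; Term → ) ) | ( | ( Atom; Factor → ) ) | (

The nullable symbols are {Atom, Factor}.
ε ∉ L(G), so no ε-production is kept.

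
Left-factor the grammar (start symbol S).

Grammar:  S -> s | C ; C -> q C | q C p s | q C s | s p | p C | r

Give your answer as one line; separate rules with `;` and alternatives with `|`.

C has alternatives sharing prefix 'q C': factor to C → q C C' with C' → ε | p s | s.

S -> s | C; C -> s p | p C | r | q C C'; C' -> ε | p s | s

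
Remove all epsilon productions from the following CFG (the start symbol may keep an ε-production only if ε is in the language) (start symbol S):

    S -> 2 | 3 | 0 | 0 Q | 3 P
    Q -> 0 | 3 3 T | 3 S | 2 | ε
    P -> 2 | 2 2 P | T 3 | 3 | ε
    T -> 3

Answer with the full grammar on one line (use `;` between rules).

Nullable set = {P, Q}.
ε ∉ L(G), so no ε-production is kept.
For each production, add variants omitting each subset of nullable occurrences: P → 2 2 P gives 2 2 P | 2 2.

S -> 2 | 3 | 0 | 0 Q | 3 P; Q -> 0 | 3 3 T | 3 S | 2; P -> 2 | 2 2 P | 2 2 | T 3 | 3; T -> 3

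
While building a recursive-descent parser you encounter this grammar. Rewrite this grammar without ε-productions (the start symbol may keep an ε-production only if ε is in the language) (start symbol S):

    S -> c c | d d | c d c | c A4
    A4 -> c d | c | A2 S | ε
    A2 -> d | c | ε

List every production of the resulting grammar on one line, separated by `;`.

Nullable nonterminals: {A2, A4}.
ε ∉ L(G), so no ε-production is kept.
For each production, add variants omitting each subset of nullable occurrences: S → c A4 gives c A4 | c. A4 → A2 S gives A2 S | S.

S -> c c | d d | c d c | c A4 | c; A4 -> c d | c | A2 S | S; A2 -> d | c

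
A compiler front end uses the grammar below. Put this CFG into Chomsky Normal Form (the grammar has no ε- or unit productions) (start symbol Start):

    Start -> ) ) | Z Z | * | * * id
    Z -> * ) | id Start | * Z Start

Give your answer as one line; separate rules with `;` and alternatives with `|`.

Introduce a nonterminal for each terminal appearing in a rule of length ≥ 2: X1 → ), X2 → *, X3 → id.
Binarize each right-hand side of length ≥ 3 by chaining fresh nonterminals (Y1, Y2, …): affected rules were Start → X2 X2 X3; Z → X2 Z Start.

Start -> X1 X1 | Z Z | * | X2 Y1; Z -> X2 X1 | X3 Start | X2 Y2; X1 -> ); X2 -> *; X3 -> id; Y1 -> X2 X3; Y2 -> Z Start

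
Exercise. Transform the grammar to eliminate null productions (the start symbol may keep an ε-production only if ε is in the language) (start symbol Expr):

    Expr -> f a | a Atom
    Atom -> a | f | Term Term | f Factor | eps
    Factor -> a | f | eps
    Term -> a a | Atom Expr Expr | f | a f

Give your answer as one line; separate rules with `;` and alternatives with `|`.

Expr -> f a | a Atom | a; Atom -> a | f | Term Term | f Factor; Factor -> a | f; Term -> a a | Atom Expr Expr | Expr Expr | f | a f

Nullable set = {Atom, Factor}.
ε ∉ L(G), so no ε-production is kept.
Expand every rule over subsets of its nullable positions: Expr → a Atom gives a Atom | a. Term → Atom Expr Expr gives Atom Expr Expr | Expr Expr.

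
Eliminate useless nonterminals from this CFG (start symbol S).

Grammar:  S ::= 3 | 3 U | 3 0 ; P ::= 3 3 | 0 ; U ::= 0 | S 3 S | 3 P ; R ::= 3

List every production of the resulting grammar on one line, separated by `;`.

S ::= 3 | 3 U | 3 0; P ::= 3 3 | 0; U ::= 0 | S 3 S | 3 P

Generating nonterminals: {P, R, S, U}.
Reachable from S after that: {P, S, U}.
Removed useless symbols: {R} and every production mentioning them.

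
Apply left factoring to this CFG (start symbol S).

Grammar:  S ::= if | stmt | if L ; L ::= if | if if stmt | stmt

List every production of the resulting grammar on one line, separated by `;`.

S ::= stmt | if S'; L ::= stmt | if L'; S' ::= ε | L; L' ::= ε | if stmt

S has alternatives sharing prefix 'if': factor to S → if S' with S' → ε | L.
L has alternatives sharing prefix 'if': factor to L → if L' with L' → ε | if stmt.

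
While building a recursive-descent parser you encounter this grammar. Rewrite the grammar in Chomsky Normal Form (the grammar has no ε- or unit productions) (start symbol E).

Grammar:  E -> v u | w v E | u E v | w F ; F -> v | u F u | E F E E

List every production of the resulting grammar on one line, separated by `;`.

E -> X1 X2 | X3 Y1 | X2 Y2 | X3 F; F -> v | X2 Y3 | E Y4; X1 -> v; X2 -> u; X3 -> w; Y1 -> X1 E; Y2 -> E X1; Y3 -> F X2; Y4 -> F Y5; Y5 -> E E

Introduce a nonterminal for each terminal appearing in a rule of length ≥ 2: X1 → v, X2 → u, X3 → w.
Binarize each right-hand side of length ≥ 3 by chaining fresh nonterminals (Y1, Y2, …): affected rules were E → X3 X1 E; E → X2 E X1; F → X2 F X2; F → E F E E.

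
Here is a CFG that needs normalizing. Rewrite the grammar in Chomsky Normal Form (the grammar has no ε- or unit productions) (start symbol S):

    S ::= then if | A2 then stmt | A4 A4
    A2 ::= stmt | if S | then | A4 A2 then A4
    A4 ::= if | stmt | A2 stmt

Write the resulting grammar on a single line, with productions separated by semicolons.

Introduce a nonterminal for each terminal appearing in a rule of length ≥ 2: X1 → then, X2 → if, X3 → stmt.
Binarize each right-hand side of length ≥ 3 by chaining fresh nonterminals (Y1, Y2, …): affected rules were S → A2 X1 X3; A2 → A4 A2 X1 A4.

S ::= X1 X2 | A2 Y1 | A4 A4; A2 ::= stmt | X2 S | then | A4 Y2; A4 ::= if | stmt | A2 X3; X1 ::= then; X2 ::= if; X3 ::= stmt; Y1 ::= X1 X3; Y2 ::= A2 Y3; Y3 ::= X1 A4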